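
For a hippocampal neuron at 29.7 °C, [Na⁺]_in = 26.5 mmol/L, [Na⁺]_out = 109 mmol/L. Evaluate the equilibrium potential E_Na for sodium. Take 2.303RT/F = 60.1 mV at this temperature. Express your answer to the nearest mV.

37 mV

E = (60.1/z) · log₁₀([Na⁺]_out/[Na⁺]_in) with z = +1.
= (60.1/1) · log₁₀(109/26.5) = 60.10 · log₁₀(4.113)
= 60.10 · (0.6142) = 36.91 mV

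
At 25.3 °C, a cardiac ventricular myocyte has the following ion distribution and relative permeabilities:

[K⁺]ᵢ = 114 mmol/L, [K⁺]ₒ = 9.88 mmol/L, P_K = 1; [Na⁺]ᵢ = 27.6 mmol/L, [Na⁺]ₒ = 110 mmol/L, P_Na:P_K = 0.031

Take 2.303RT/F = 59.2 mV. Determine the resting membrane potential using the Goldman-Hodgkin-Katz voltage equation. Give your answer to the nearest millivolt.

-55 mV

Vm = 59.2 · log₁₀[(Σ P·[cation]ₒ + Σ P·[anion]ᵢ) / (Σ P·[cation]ᵢ + Σ P·[anion]ₒ)]
Numerator = 1×9.88 + 0.031×110 = 13.29
Denominator = 1×114 + 0.031×27.6 = 114.9
Vm = 59.2 · log₁₀(0.11571) = 59.2 × (-0.9366) = -55.45 mV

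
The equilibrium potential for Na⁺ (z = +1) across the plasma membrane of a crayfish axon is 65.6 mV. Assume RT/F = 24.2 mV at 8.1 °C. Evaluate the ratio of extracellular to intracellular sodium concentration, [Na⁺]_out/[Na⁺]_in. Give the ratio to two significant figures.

ln([out]/[in]) = E·z/(24.2) = 65.6 × 1 / 24.2 = 2.7107
[out]/[in] = e^(2.7107) = 15.04

15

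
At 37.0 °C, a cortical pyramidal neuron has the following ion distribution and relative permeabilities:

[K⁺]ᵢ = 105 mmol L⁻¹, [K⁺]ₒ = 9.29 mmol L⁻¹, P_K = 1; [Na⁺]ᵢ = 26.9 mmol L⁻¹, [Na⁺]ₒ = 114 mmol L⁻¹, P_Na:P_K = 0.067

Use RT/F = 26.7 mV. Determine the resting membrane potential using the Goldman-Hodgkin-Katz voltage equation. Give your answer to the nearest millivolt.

-49 mV

Vm = 26.7 · ln[(Σ P·[cation]ₒ + Σ P·[anion]ᵢ) / (Σ P·[cation]ᵢ + Σ P·[anion]ₒ)]
Numerator = 1×9.29 + 0.067×114 = 16.93
Denominator = 1×105 + 0.067×26.9 = 106.8
Vm = 26.7 · ln(0.1585) = 26.7 × (-1.8420) = -49.18 mV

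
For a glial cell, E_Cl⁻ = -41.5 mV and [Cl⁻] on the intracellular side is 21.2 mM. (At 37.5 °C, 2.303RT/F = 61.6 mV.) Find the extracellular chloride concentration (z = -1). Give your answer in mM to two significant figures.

Nernst: E = (61.6/-1) · log₁₀([out]/[in]), so log₁₀([out]/[in]) = -41.5 × -1 / 61.6 = 0.6737.
[out]/[in] = 10^(0.6737) = 4.717.
[out] = 4.717 × 21.2 = 100 mM.

100 mM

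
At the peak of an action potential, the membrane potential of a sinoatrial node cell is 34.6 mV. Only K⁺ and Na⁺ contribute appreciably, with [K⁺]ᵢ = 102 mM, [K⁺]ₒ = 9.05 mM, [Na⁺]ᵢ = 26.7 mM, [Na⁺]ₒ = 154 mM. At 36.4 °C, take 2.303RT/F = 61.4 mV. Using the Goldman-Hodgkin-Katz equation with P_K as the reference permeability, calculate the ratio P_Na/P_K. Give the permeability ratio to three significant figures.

Let α = P_Na/P_K. GHK: Vm = 61.4·log₁₀[(Kₒ + α·Naₒ)/(Kᵢ + α·Naᵢ)].
10^(Vm/61.4) = 10^(34.6/61.4) = 3.6603
So 3.6603·(Kᵢ + α·Naᵢ) = Kₒ + α·Naₒ → α = (3.6603·102.0 − 9.05) / (154.0 − 3.6603·26.7)
α = (373.4 − 9.05) / (154.0 − 97.73) = 364.3/56.27 = 6.474

6.47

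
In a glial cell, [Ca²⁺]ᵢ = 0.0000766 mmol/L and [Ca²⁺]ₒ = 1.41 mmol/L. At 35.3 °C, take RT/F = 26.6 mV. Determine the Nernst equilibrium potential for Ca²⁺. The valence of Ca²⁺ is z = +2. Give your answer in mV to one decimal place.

130.6 mV

E = (26.6/z) · ln([Ca²⁺]_out/[Ca²⁺]_in) with z = +2.
= (26.6/2) · ln(1.41/0.0000766) = 13.30 · ln(1.841e+04)
= 13.30 · (9.8205) = 130.61 mV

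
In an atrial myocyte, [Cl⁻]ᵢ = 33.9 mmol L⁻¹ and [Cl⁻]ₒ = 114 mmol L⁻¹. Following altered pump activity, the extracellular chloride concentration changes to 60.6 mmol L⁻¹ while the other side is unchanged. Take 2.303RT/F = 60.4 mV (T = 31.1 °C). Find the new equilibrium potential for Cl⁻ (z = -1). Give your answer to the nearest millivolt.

After the shift: [Cl⁻]_out = 60.6, [Cl⁻]_in = 33.9 mmol L⁻¹.
E_new = (60.4/-1)·log₁₀(60.6/33.9) = -60.40 · (0.2523) = -15.24 mV

-15 mV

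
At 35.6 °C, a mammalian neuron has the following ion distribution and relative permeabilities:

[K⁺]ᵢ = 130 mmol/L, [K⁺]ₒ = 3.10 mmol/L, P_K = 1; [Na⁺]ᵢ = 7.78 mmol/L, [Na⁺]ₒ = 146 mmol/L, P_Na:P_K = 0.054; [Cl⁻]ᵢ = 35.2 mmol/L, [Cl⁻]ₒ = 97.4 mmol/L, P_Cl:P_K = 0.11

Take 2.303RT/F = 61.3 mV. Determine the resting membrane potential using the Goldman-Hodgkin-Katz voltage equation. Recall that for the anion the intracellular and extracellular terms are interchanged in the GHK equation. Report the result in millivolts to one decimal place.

-59.9 mV

Vm = 61.3 · log₁₀[(Σ P·[cation]ₒ + Σ P·[anion]ᵢ) / (Σ P·[cation]ᵢ + Σ P·[anion]ₒ)]
Numerator = 1×3.10 + 0.054×146 + 0.11×35.2 = 14.86
Denominator = 1×130 + 0.054×7.78 + 0.11×97.4 = 141.1
Vm = 61.3 · log₁₀(0.10526) = 61.3 × (-0.9777) = -59.93 mV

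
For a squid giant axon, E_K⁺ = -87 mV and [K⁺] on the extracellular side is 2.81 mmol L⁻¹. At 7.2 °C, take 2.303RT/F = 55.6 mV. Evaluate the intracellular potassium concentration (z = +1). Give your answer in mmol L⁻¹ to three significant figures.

Nernst: E = (55.6/1) · log₁₀([out]/[in]), so log₁₀([out]/[in]) = -87.0 × 1 / 55.6 = -1.5647.
[out]/[in] = 10^(-1.5647) = 0.02724.
[in] = 2.81 / 0.02724 = 103.1 mmol L⁻¹.

103 mmol L⁻¹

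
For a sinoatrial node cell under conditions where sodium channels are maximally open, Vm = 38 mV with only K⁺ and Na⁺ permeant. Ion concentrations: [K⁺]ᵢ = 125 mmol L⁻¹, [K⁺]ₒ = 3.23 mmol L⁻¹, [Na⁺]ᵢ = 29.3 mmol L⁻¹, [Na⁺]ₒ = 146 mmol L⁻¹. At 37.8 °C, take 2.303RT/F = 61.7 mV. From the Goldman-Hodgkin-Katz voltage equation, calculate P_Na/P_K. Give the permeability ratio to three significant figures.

20.5

Let α = P_Na/P_K. GHK: Vm = 61.7·log₁₀[(Kₒ + α·Naₒ)/(Kᵢ + α·Naᵢ)].
10^(Vm/61.7) = 10^(38.0/61.7) = 4.1294
So 4.1294·(Kᵢ + α·Naᵢ) = Kₒ + α·Naₒ → α = (4.1294·125.0 − 3.23) / (146.0 − 4.1294·29.3)
α = (516.2 − 3.23) / (146.0 − 121) = 512.9/25.01 = 20.51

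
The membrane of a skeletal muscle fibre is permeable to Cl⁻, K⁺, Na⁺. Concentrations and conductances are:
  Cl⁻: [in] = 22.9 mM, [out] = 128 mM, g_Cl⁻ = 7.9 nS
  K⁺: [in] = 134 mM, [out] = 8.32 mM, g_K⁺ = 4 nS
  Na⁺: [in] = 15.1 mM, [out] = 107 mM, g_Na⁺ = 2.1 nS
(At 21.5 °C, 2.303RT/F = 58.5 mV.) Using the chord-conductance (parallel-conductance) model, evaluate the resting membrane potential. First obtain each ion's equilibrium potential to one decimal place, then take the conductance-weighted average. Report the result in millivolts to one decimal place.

-37.4 mV

E_Cl⁻ = (58.5/-1)·log₁₀(128/22.9) = -43.7 mV
E_K⁺ = (58.5/1)·log₁₀(8.32/134) = -70.6 mV
E_Na⁺ = (58.5/1)·log₁₀(107/15.1) = 49.7 mV
Vm = (Σ gᵢEᵢ)/(Σ gᵢ) = (7.9·-43.7 + 4·-70.6 + 2.1·49.7) / (7.9 + 4 + 2.1)
= -523.26 / 14 = -37.38 mV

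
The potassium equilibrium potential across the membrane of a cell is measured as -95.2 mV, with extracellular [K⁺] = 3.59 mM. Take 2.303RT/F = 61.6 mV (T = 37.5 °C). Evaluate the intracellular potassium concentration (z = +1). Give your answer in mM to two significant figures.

130 mM

Nernst: E = (61.6/1) · log₁₀([out]/[in]), so log₁₀([out]/[in]) = -95.2 × 1 / 61.6 = -1.5455.
[out]/[in] = 10^(-1.5455) = 0.02848.
[in] = 3.59 / 0.02848 = 126.1 mM.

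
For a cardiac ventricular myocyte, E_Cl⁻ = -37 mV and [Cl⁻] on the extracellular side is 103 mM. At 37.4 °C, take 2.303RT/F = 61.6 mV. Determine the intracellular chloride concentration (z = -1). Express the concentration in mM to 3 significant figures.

25.8 mM

Nernst: E = (61.6/-1) · log₁₀([out]/[in]), so log₁₀([out]/[in]) = -37.0 × -1 / 61.6 = 0.6006.
[out]/[in] = 10^(0.6006) = 3.987.
[in] = 103 / 3.987 = 25.83 mM.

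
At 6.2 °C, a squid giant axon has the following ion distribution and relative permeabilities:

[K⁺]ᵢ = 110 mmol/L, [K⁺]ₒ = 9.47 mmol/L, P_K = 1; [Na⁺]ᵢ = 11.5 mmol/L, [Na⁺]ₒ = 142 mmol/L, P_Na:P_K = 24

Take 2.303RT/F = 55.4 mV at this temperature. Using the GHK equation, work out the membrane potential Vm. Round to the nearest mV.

Vm = 55.4 · log₁₀[(Σ P·[cation]ₒ + Σ P·[anion]ᵢ) / (Σ P·[cation]ᵢ + Σ P·[anion]ₒ)]
Numerator = 1×9.47 + 24×142 = 3417
Denominator = 1×110 + 24×11.5 = 386
Vm = 55.4 · log₁₀(8.8535) = 55.4 × (0.9471) = 52.47 mV

52 mV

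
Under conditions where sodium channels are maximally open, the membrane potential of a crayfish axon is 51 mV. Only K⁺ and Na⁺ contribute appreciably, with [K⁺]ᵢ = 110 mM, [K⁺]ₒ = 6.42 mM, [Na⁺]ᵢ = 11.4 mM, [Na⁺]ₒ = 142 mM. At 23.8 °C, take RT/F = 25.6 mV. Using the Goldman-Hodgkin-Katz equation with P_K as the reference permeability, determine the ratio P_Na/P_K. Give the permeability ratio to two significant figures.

Let α = P_Na/P_K. GHK: Vm = 25.6·ln[(Kₒ + α·Naₒ)/(Kᵢ + α·Naᵢ)].
e^(Vm/25.6) = e^(51.0/25.6) = 7.3316
So 7.3316·(Kᵢ + α·Naᵢ) = Kₒ + α·Naₒ → α = (7.3316·110.0 − 6.42) / (142.0 − 7.3316·11.4)
α = (806.5 − 6.42) / (142.0 − 83.58) = 800.1/58.42 = 13.69

14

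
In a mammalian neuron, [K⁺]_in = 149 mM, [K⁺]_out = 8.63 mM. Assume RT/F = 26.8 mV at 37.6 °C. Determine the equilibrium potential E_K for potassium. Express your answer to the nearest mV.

-76 mV

E = (26.8/z) · ln([K⁺]_out/[K⁺]_in) with z = +1.
= (26.8/1) · ln(8.63/149) = 26.80 · ln(0.05792)
= 26.80 · (-2.8487) = -76.35 mV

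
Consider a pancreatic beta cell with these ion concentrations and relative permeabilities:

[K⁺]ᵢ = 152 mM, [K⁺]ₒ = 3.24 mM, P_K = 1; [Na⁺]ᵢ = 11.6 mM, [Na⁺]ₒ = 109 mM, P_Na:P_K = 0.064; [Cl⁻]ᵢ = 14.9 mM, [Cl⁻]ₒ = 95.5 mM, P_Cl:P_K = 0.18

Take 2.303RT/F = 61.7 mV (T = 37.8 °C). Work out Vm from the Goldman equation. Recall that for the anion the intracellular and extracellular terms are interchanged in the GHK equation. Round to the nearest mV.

Vm = 61.7 · log₁₀[(Σ P·[cation]ₒ + Σ P·[anion]ᵢ) / (Σ P·[cation]ᵢ + Σ P·[anion]ₒ)]
Numerator = 1×3.24 + 0.064×109 + 0.18×14.9 = 12.9
Denominator = 1×152 + 0.064×11.6 + 0.18×95.5 = 169.9
Vm = 61.7 · log₁₀(0.075901) = 61.7 × (-1.1198) = -69.09 mV

-69 mV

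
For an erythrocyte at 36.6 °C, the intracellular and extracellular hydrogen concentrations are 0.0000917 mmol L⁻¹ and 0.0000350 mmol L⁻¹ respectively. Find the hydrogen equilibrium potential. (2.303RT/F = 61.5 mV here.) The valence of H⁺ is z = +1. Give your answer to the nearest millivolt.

E = (61.5/z) · log₁₀([H⁺]_out/[H⁺]_in) with z = +1.
= (61.5/1) · log₁₀(0.0000350/0.0000917) = 61.50 · log₁₀(0.3817)
= 61.50 · (-0.4183) = -25.73 mV

-26 mV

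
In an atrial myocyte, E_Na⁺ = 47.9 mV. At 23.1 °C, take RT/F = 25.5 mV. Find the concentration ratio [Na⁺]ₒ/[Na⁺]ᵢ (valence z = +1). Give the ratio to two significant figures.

6.5

ln([out]/[in]) = E·z/(25.5) = 47.9 × 1 / 25.5 = 1.8784
[out]/[in] = e^(1.8784) = 6.543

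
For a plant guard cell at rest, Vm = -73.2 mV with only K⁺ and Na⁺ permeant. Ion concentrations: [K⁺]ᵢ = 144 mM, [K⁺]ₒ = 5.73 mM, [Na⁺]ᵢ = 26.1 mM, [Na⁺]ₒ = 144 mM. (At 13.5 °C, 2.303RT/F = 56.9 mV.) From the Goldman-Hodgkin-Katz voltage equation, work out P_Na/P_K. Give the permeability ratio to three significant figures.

Let α = P_Na/P_K. GHK: Vm = 56.9·log₁₀[(Kₒ + α·Naₒ)/(Kᵢ + α·Naᵢ)].
10^(Vm/56.9) = 10^(-73.2/56.9) = 0.051705
So 0.051705·(Kᵢ + α·Naᵢ) = Kₒ + α·Naₒ → α = (0.051705·144.0 − 5.73) / (144.0 − 0.051705·26.1)
α = (7.446 − 5.73) / (144.0 − 1.35) = 1.716/142.7 = 0.01203

0.0120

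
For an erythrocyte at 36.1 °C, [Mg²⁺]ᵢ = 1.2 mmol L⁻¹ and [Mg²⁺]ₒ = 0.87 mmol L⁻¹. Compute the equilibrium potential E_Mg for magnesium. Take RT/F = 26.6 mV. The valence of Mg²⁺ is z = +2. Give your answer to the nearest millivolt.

E = (26.6/z) · ln([Mg²⁺]_out/[Mg²⁺]_in) with z = +2.
= (26.6/2) · ln(0.87/1.2) = 13.30 · ln(0.725)
= 13.30 · (-0.3216) = -4.28 mV

-4 mV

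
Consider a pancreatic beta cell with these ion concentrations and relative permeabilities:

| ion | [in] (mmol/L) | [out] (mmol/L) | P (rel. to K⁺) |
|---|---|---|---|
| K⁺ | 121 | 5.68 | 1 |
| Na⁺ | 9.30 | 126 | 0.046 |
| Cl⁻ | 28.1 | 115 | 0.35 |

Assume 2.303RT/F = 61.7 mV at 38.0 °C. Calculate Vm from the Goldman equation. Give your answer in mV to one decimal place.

-54.3 mV

Vm = 61.7 · log₁₀[(Σ P·[cation]ₒ + Σ P·[anion]ᵢ) / (Σ P·[cation]ᵢ + Σ P·[anion]ₒ)]
Numerator = 1×5.68 + 0.046×126 + 0.35×28.1 = 21.31
Denominator = 1×121 + 0.046×9.30 + 0.35×115 = 161.7
Vm = 61.7 · log₁₀(0.13181) = 61.7 × (-0.8800) = -54.30 mV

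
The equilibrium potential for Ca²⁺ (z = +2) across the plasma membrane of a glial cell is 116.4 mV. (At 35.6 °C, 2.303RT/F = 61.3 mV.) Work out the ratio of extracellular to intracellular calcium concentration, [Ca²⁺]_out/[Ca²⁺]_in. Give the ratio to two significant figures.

6300

log₁₀([out]/[in]) = E·z/(61.3) = 116.4 × 2 / 61.3 = 3.7977
[out]/[in] = 10^(3.7977) = 6276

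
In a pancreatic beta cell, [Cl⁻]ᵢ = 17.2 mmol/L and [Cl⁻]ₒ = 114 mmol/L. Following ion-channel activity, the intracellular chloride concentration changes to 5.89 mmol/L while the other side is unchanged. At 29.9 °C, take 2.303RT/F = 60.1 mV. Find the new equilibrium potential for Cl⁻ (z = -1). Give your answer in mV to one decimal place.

After the shift: [Cl⁻]_out = 114, [Cl⁻]_in = 5.89 mmol/L.
E_new = (60.1/-1)·log₁₀(114/5.89) = -60.10 · (1.2868) = -77.34 mV

-77.3 mV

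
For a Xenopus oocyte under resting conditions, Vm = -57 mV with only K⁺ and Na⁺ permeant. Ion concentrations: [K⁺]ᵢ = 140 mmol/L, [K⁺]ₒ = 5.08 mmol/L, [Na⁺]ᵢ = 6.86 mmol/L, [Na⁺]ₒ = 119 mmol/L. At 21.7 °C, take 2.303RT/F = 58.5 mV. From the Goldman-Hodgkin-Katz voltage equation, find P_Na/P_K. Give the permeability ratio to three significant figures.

0.0826

Let α = P_Na/P_K. GHK: Vm = 58.5·log₁₀[(Kₒ + α·Naₒ)/(Kᵢ + α·Naᵢ)].
10^(Vm/58.5) = 10^(-57.0/58.5) = 0.10608
So 0.10608·(Kᵢ + α·Naᵢ) = Kₒ + α·Naₒ → α = (0.10608·140.0 − 5.08) / (119.0 − 0.10608·6.86)
α = (14.85 − 5.08) / (119.0 − 0.7277) = 9.771/118.3 = 0.08262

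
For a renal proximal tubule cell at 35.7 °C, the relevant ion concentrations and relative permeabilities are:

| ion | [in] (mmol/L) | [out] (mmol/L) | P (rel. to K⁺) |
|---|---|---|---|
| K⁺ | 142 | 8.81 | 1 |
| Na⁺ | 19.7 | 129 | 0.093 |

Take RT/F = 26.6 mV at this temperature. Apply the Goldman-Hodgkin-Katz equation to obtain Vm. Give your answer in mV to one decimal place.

Vm = 26.6 · ln[(Σ P·[cation]ₒ + Σ P·[anion]ᵢ) / (Σ P·[cation]ᵢ + Σ P·[anion]ₒ)]
Numerator = 1×8.81 + 0.093×129 = 20.81
Denominator = 1×142 + 0.093×19.7 = 143.8
Vm = 26.6 · ln(0.14466) = 26.6 × (-1.9334) = -51.43 mV

-51.4 mV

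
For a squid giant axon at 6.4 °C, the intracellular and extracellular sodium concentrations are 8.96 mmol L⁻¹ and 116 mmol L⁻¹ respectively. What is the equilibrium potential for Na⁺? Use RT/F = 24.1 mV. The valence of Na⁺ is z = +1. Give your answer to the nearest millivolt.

E = (24.1/z) · ln([Na⁺]_out/[Na⁺]_in) with z = +1.
= (24.1/1) · ln(116/8.96) = 24.10 · ln(12.95)
= 24.10 · (2.5608) = 61.72 mV

62 mV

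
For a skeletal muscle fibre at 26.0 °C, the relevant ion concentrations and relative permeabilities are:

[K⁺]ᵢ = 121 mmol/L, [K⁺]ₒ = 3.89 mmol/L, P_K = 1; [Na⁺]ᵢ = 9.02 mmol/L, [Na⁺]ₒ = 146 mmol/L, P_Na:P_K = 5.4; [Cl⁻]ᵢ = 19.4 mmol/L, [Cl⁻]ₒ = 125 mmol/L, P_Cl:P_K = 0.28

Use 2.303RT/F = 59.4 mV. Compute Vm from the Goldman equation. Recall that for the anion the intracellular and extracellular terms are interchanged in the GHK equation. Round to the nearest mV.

Vm = 59.4 · log₁₀[(Σ P·[cation]ₒ + Σ P·[anion]ᵢ) / (Σ P·[cation]ᵢ + Σ P·[anion]ₒ)]
Numerator = 1×3.89 + 5.4×146 + 0.28×19.4 = 797.7
Denominator = 1×121 + 5.4×9.02 + 0.28×125 = 204.7
Vm = 59.4 · log₁₀(3.8969) = 59.4 × (0.5907) = 35.09 mV

35 mV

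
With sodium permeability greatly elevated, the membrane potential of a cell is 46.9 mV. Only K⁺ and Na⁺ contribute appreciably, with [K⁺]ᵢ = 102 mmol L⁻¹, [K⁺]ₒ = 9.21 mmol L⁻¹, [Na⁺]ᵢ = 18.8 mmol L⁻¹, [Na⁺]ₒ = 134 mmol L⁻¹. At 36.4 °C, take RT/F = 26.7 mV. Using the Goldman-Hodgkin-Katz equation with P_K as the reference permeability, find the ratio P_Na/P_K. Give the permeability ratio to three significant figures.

23.2

Let α = P_Na/P_K. GHK: Vm = 26.7·ln[(Kₒ + α·Naₒ)/(Kᵢ + α·Naᵢ)].
e^(Vm/26.7) = e^(46.9/26.7) = 5.7924
So 5.7924·(Kᵢ + α·Naᵢ) = Kₒ + α·Naₒ → α = (5.7924·102.0 − 9.21) / (134.0 − 5.7924·18.8)
α = (590.8 − 9.21) / (134.0 − 108.9) = 581.6/25.1 = 23.17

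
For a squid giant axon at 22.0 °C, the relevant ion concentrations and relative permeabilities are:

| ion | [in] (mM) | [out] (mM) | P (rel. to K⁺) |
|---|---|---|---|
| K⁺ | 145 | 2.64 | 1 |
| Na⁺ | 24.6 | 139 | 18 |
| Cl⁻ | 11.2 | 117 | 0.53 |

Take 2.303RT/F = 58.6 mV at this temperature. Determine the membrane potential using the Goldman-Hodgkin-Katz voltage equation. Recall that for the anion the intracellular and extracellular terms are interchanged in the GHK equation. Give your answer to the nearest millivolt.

Vm = 58.6 · log₁₀[(Σ P·[cation]ₒ + Σ P·[anion]ᵢ) / (Σ P·[cation]ᵢ + Σ P·[anion]ₒ)]
Numerator = 1×2.64 + 18×139 + 0.53×11.2 = 2511
Denominator = 1×145 + 18×24.6 + 0.53×117 = 649.8
Vm = 58.6 · log₁₀(3.8636) = 58.6 × (0.5870) = 34.40 mV

34 mV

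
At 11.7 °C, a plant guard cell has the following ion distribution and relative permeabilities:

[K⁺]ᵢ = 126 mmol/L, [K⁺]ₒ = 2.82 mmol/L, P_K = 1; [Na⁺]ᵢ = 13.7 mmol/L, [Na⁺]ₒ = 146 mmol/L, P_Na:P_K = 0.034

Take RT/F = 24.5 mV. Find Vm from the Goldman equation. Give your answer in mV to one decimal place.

Vm = 24.5 · ln[(Σ P·[cation]ₒ + Σ P·[anion]ᵢ) / (Σ P·[cation]ᵢ + Σ P·[anion]ₒ)]
Numerator = 1×2.82 + 0.034×146 = 7.784
Denominator = 1×126 + 0.034×13.7 = 126.5
Vm = 24.5 · ln(0.06155) = 24.5 × (-2.7879) = -68.30 mV

-68.3 mV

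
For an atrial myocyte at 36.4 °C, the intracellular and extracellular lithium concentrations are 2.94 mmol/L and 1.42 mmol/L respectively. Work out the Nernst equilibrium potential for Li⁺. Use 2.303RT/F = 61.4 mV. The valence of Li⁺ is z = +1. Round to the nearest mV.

E = (61.4/z) · log₁₀([Li⁺]_out/[Li⁺]_in) with z = +1.
= (61.4/1) · log₁₀(1.42/2.94) = 61.40 · log₁₀(0.483)
= 61.40 · (-0.3161) = -19.41 mV

-19 mV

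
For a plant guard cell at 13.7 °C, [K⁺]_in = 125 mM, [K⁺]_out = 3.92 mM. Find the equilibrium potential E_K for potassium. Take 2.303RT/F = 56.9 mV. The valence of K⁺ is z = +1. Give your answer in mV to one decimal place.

-85.6 mV

E = (56.9/z) · log₁₀([K⁺]_out/[K⁺]_in) with z = +1.
= (56.9/1) · log₁₀(3.92/125) = 56.90 · log₁₀(0.03136)
= 56.90 · (-1.5036) = -85.56 mV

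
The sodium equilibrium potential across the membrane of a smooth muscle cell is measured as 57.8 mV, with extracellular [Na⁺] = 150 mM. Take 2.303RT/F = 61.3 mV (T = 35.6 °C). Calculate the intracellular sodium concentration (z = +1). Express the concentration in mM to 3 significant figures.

17.1 mM

Nernst: E = (61.3/1) · log₁₀([out]/[in]), so log₁₀([out]/[in]) = 57.8 × 1 / 61.3 = 0.9429.
[out]/[in] = 10^(0.9429) = 8.768.
[in] = 150 / 8.768 = 17.11 mM.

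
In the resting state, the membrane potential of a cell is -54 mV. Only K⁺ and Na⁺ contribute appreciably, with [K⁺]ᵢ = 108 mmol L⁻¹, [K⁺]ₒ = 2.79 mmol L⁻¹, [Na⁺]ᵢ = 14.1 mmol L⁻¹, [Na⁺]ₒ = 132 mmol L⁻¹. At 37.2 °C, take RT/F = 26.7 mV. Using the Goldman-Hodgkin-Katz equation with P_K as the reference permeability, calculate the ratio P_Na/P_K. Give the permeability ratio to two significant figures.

Let α = P_Na/P_K. GHK: Vm = 26.7·ln[(Kₒ + α·Naₒ)/(Kᵢ + α·Naᵢ)].
e^(Vm/26.7) = e^(-54.0/26.7) = 0.13233
So 0.13233·(Kᵢ + α·Naᵢ) = Kₒ + α·Naₒ → α = (0.13233·108.0 − 2.79) / (132.0 − 0.13233·14.1)
α = (14.29 − 2.79) / (132.0 − 1.866) = 11.5/130.1 = 0.08838

0.088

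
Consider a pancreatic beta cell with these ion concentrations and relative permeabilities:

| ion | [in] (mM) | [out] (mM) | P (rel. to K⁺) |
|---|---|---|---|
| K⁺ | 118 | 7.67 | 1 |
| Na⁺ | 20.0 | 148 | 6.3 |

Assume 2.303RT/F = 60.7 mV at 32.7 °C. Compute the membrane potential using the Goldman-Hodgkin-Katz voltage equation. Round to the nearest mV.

Vm = 60.7 · log₁₀[(Σ P·[cation]ₒ + Σ P·[anion]ᵢ) / (Σ P·[cation]ᵢ + Σ P·[anion]ₒ)]
Numerator = 1×7.67 + 6.3×148 = 940.1
Denominator = 1×118 + 6.3×20.0 = 244
Vm = 60.7 · log₁₀(3.8527) = 60.7 × (0.5858) = 35.56 mV

36 mV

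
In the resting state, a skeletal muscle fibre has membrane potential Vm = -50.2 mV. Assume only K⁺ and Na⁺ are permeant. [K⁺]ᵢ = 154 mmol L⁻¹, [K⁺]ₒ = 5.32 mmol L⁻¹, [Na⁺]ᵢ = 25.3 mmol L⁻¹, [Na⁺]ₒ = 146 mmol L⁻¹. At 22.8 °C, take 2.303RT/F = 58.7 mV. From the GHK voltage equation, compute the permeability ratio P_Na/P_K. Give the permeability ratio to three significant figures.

0.114

Let α = P_Na/P_K. GHK: Vm = 58.7·log₁₀[(Kₒ + α·Naₒ)/(Kᵢ + α·Naᵢ)].
10^(Vm/58.7) = 10^(-50.2/58.7) = 0.13957
So 0.13957·(Kᵢ + α·Naᵢ) = Kₒ + α·Naₒ → α = (0.13957·154.0 − 5.32) / (146.0 − 0.13957·25.3)
α = (21.49 − 5.32) / (146.0 − 3.531) = 16.17/142.5 = 0.1135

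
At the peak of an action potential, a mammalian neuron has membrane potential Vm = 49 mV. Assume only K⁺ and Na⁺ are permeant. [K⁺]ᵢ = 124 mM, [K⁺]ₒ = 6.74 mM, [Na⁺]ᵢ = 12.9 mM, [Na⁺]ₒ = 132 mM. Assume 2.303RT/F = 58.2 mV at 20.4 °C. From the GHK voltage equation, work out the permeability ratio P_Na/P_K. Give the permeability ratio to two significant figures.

Let α = P_Na/P_K. GHK: Vm = 58.2·log₁₀[(Kₒ + α·Naₒ)/(Kᵢ + α·Naᵢ)].
10^(Vm/58.2) = 10^(49.0/58.2) = 6.949
So 6.949·(Kᵢ + α·Naᵢ) = Kₒ + α·Naₒ → α = (6.949·124.0 − 6.74) / (132.0 − 6.949·12.9)
α = (861.7 − 6.74) / (132.0 − 89.64) = 854.9/42.36 = 20.18

20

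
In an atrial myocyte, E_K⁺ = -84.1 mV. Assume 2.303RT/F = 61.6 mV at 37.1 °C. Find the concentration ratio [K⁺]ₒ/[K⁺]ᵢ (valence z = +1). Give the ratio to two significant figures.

log₁₀([out]/[in]) = E·z/(61.6) = -84.1 × 1 / 61.6 = -1.3653
[out]/[in] = 10^(-1.3653) = 0.04313

0.043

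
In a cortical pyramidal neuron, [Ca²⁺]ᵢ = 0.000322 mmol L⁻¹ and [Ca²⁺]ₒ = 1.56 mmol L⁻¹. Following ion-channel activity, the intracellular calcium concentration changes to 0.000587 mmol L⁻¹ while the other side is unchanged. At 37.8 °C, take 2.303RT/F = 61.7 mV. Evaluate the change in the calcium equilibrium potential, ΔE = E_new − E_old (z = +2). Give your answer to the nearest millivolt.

-8 mV

E_old = (61.7/2)·log₁₀(1.56/0.000322) = 113.69 mV
E_new = (61.7/2)·log₁₀(1.56/0.000587) = 105.65 mV
ΔE = 105.65 − (113.69) = -8.05 mV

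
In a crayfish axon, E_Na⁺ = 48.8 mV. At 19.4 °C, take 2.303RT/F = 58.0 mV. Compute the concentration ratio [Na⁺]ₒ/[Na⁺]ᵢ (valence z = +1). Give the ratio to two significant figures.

6.9

log₁₀([out]/[in]) = E·z/(58.0) = 48.8 × 1 / 58.0 = 0.8414
[out]/[in] = 10^(0.8414) = 6.94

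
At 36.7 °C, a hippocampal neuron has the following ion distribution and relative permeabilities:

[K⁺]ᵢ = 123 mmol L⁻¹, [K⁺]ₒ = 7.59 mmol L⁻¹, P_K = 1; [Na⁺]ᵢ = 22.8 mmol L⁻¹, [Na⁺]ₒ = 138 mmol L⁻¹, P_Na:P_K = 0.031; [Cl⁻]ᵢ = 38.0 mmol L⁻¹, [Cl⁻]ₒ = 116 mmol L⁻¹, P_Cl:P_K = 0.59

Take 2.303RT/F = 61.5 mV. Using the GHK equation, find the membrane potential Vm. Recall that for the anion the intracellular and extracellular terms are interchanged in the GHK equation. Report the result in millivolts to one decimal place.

-46.0 mV

Vm = 61.5 · log₁₀[(Σ P·[cation]ₒ + Σ P·[anion]ᵢ) / (Σ P·[cation]ᵢ + Σ P·[anion]ₒ)]
Numerator = 1×7.59 + 0.031×138 + 0.59×38.0 = 34.29
Denominator = 1×123 + 0.031×22.8 + 0.59×116 = 192.1
Vm = 61.5 · log₁₀(0.17845) = 61.5 × (-0.7485) = -46.03 mV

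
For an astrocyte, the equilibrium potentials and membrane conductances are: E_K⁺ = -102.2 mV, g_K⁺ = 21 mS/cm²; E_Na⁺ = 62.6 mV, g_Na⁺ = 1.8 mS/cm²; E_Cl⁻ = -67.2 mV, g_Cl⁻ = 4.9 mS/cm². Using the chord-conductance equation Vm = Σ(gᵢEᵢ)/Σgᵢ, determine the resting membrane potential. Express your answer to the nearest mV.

Σ gᵢEᵢ = 21·(-102.2) + 1.8·(62.6) + 4.9·(-67.2) = -2362.80
Σ gᵢ = 21 + 1.8 + 4.9 = 27.7
Vm = -2362.80 / 27.7 = -85.30 mV

-85 mV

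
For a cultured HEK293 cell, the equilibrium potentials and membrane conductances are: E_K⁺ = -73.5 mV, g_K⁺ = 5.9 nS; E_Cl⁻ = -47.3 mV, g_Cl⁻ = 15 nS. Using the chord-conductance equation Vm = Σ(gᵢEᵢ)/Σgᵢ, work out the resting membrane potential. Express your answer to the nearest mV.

Σ gᵢEᵢ = 5.9·(-73.5) + 15·(-47.3) = -1143.15
Σ gᵢ = 5.9 + 15 = 20.9
Vm = -1143.15 / 20.9 = -54.70 mV

-55 mV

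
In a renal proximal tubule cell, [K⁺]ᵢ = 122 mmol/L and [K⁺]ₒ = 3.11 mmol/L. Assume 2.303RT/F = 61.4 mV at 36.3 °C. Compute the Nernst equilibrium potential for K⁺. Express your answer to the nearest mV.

-98 mV

E = (61.4/z) · log₁₀([K⁺]_out/[K⁺]_in) with z = +1.
= (61.4/1) · log₁₀(3.11/122) = 61.40 · log₁₀(0.02549)
= 61.40 · (-1.5936) = -97.85 mV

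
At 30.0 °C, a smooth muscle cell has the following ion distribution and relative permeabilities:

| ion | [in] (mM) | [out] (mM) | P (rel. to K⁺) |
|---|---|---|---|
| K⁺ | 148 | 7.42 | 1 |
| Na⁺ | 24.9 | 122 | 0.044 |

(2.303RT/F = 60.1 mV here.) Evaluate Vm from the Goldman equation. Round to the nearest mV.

-64 mV

Vm = 60.1 · log₁₀[(Σ P·[cation]ₒ + Σ P·[anion]ᵢ) / (Σ P·[cation]ᵢ + Σ P·[anion]ₒ)]
Numerator = 1×7.42 + 0.044×122 = 12.79
Denominator = 1×148 + 0.044×24.9 = 149.1
Vm = 60.1 · log₁₀(0.08577) = 60.1 × (-1.0667) = -64.11 mV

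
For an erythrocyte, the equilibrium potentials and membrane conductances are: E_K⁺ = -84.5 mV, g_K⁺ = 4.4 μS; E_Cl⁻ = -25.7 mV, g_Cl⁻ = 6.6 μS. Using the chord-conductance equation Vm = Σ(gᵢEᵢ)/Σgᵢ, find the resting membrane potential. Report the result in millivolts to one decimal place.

Σ gᵢEᵢ = 4.4·(-84.5) + 6.6·(-25.7) = -541.42
Σ gᵢ = 4.4 + 6.6 = 11
Vm = -541.42 / 11 = -49.22 mV

-49.2 mV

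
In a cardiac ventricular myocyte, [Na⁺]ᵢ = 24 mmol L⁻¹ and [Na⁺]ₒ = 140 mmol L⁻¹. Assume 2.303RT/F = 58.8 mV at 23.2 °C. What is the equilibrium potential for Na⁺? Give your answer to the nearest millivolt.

45 mV

E = (58.8/z) · log₁₀([Na⁺]_out/[Na⁺]_in) with z = +1.
= (58.8/1) · log₁₀(140/24) = 58.80 · log₁₀(5.833)
= 58.80 · (0.7659) = 45.04 mV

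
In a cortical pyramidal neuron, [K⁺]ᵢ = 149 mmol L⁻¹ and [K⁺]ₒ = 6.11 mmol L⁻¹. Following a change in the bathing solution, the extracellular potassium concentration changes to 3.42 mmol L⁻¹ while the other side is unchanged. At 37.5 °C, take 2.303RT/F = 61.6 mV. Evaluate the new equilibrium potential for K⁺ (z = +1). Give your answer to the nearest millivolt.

-101 mV

After the shift: [K⁺]_out = 3.42, [K⁺]_in = 149 mmol L⁻¹.
E_new = (61.6/1)·log₁₀(3.42/149) = 61.60 · (-1.6392) = -100.97 mV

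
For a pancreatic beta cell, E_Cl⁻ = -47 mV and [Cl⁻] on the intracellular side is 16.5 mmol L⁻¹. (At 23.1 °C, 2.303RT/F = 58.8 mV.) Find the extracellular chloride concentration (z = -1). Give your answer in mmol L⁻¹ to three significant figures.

Nernst: E = (58.8/-1) · log₁₀([out]/[in]), so log₁₀([out]/[in]) = -47.0 × -1 / 58.8 = 0.7993.
[out]/[in] = 10^(0.7993) = 6.3.
[out] = 6.3 × 16.5 = 103.9 mmol L⁻¹.

104 mmol L⁻¹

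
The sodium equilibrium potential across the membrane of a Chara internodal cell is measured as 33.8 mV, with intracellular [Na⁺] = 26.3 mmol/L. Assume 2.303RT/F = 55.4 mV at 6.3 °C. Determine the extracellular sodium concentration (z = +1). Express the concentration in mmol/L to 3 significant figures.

Nernst: E = (55.4/1) · log₁₀([out]/[in]), so log₁₀([out]/[in]) = 33.8 × 1 / 55.4 = 0.6101.
[out]/[in] = 10^(0.6101) = 4.075.
[out] = 4.075 × 26.3 = 107.2 mmol/L.

107 mmol/L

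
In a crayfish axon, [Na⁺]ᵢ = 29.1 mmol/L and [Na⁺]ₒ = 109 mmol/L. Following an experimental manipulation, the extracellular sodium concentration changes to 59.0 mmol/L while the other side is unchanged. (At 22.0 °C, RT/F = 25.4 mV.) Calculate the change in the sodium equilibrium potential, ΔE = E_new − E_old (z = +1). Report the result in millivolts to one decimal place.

E_old = (25.4/1)·ln(109/29.1) = 33.54 mV
E_new = (25.4/1)·ln(59.0/29.1) = 17.95 mV
ΔE = 17.95 − (33.54) = -15.59 mV

-15.6 mV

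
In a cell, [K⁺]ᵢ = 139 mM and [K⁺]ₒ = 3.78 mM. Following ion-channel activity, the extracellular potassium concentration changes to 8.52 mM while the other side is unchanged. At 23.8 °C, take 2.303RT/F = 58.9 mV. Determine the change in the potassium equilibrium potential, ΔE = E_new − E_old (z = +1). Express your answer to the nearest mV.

E_old = (58.9/1)·log₁₀(3.78/139) = -92.21 mV
E_new = (58.9/1)·log₁₀(8.52/139) = -71.42 mV
ΔE = -71.42 − (-92.21) = 20.79 mV

21 mV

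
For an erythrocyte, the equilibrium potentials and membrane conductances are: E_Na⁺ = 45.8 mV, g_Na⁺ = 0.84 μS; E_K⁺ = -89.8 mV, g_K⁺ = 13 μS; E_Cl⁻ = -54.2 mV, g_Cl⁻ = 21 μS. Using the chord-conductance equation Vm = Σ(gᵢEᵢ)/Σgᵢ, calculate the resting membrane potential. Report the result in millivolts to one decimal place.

Σ gᵢEᵢ = 0.84·(45.8) + 13·(-89.8) + 21·(-54.2) = -2267.13
Σ gᵢ = 0.84 + 13 + 21 = 34.84
Vm = -2267.13 / 34.84 = -65.07 mV

-65.1 mV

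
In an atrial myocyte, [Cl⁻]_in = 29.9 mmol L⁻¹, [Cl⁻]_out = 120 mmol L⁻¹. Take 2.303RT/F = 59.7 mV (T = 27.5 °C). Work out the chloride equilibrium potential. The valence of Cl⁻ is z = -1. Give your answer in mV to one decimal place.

E = (59.7/z) · log₁₀([Cl⁻]_out/[Cl⁻]_in) with z = -1.
For an anion, dividing by z = -1 reverses the sign.
= (59.7/-1) · log₁₀(120/29.9) = -59.70 · log₁₀(4.013)
= -59.70 · (0.6035) = -36.03 mV

-36.0 mV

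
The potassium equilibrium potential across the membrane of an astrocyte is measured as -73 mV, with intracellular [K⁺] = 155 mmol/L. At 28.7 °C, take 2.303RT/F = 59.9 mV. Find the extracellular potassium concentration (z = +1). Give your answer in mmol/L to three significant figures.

Nernst: E = (59.9/1) · log₁₀([out]/[in]), so log₁₀([out]/[in]) = -73.0 × 1 / 59.9 = -1.2187.
[out]/[in] = 10^(-1.2187) = 0.06044.
[out] = 0.06044 × 155 = 9.368 mmol/L.

9.37 mmol/L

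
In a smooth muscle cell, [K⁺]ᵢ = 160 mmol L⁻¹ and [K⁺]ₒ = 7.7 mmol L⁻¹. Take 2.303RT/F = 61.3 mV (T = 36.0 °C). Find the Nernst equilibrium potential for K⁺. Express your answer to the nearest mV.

-81 mV

E = (61.3/z) · log₁₀([K⁺]_out/[K⁺]_in) with z = +1.
= (61.3/1) · log₁₀(7.7/160) = 61.30 · log₁₀(0.04813)
= 61.30 · (-1.3176) = -80.77 mV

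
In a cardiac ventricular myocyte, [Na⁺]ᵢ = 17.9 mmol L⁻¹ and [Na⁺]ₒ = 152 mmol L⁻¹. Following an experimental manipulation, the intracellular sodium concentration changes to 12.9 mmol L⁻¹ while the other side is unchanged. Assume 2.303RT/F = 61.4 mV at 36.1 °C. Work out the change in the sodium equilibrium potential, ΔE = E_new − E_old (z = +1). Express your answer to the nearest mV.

9 mV

E_old = (61.4/1)·log₁₀(152/17.9) = 57.04 mV
E_new = (61.4/1)·log₁₀(152/12.9) = 65.77 mV
ΔE = 65.77 − (57.04) = 8.73 mV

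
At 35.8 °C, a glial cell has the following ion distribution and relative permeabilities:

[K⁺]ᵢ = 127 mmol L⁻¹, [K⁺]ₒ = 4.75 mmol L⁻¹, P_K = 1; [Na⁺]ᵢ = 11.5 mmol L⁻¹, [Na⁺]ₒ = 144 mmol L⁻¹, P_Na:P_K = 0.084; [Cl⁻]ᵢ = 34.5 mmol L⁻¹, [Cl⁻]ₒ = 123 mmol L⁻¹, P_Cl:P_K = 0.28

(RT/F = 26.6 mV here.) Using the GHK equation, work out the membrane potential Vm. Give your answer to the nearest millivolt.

Vm = 26.6 · ln[(Σ P·[cation]ₒ + Σ P·[anion]ᵢ) / (Σ P·[cation]ᵢ + Σ P·[anion]ₒ)]
Numerator = 1×4.75 + 0.084×144 + 0.28×34.5 = 26.51
Denominator = 1×127 + 0.084×11.5 + 0.28×123 = 162.4
Vm = 26.6 · ln(0.16321) = 26.6 × (-1.8127) = -48.22 mV

-48 mV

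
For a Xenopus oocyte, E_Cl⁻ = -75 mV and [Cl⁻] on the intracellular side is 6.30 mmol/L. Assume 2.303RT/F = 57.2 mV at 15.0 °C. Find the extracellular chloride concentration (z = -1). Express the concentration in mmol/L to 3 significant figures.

129 mmol/L

Nernst: E = (57.2/-1) · log₁₀([out]/[in]), so log₁₀([out]/[in]) = -75.0 × -1 / 57.2 = 1.3112.
[out]/[in] = 10^(1.3112) = 20.47.
[out] = 20.47 × 6.30 = 129 mmol/L.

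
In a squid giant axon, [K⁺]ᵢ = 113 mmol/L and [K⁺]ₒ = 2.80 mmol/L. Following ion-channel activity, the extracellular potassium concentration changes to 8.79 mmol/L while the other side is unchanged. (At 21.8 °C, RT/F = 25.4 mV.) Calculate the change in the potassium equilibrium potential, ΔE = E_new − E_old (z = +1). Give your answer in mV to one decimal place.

29.1 mV

E_old = (25.4/1)·ln(2.80/113) = -93.92 mV
E_new = (25.4/1)·ln(8.79/113) = -64.87 mV
ΔE = -64.87 − (-93.92) = 29.06 mV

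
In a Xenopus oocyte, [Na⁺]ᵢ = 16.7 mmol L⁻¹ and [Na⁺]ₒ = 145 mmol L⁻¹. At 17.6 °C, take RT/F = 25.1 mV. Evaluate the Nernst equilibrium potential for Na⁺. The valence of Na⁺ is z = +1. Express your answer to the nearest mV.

54 mV

E = (25.1/z) · ln([Na⁺]_out/[Na⁺]_in) with z = +1.
= (25.1/1) · ln(145/16.7) = 25.10 · ln(8.683)
= 25.10 · (2.1613) = 54.25 mV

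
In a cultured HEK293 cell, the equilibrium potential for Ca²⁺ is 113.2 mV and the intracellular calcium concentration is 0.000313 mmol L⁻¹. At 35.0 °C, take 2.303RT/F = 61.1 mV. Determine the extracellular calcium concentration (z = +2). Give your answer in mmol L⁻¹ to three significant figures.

1.59 mmol L⁻¹

Nernst: E = (61.1/2) · log₁₀([out]/[in]), so log₁₀([out]/[in]) = 113.2 × 2 / 61.1 = 3.7054.
[out]/[in] = 10^(3.7054) = 5075.
[out] = 5075 × 0.000313 = 1.588 mmol L⁻¹.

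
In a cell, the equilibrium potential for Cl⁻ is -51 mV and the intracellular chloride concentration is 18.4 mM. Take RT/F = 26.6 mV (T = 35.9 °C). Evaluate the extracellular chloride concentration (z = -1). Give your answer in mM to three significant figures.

125 mM

Nernst: E = (26.6/-1) · ln([out]/[in]), so ln([out]/[in]) = -51.0 × -1 / 26.6 = 1.9173.
[out]/[in] = e^(1.9173) = 6.803.
[out] = 6.803 × 18.4 = 125.2 mM.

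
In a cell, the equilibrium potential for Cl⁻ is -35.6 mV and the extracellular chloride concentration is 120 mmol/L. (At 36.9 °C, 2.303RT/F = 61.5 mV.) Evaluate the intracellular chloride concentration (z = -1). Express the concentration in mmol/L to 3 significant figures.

31.6 mmol/L

Nernst: E = (61.5/-1) · log₁₀([out]/[in]), so log₁₀([out]/[in]) = -35.6 × -1 / 61.5 = 0.5789.
[out]/[in] = 10^(0.5789) = 3.792.
[in] = 120 / 3.792 = 31.65 mmol/L.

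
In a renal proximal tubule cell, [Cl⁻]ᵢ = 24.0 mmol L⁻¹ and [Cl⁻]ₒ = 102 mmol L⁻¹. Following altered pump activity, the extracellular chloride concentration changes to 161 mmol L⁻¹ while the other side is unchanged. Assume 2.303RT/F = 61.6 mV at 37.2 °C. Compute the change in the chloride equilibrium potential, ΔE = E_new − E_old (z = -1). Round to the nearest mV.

E_old = (61.6/-1)·log₁₀(102/24.0) = -38.71 mV
E_new = (61.6/-1)·log₁₀(161/24.0) = -50.92 mV
ΔE = -50.92 − (-38.71) = -12.21 mV

-12 mV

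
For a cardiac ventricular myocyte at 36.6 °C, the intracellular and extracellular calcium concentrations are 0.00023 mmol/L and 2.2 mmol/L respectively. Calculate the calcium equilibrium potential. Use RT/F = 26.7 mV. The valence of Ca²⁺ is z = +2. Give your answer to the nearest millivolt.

122 mV

E = (26.7/z) · ln([Ca²⁺]_out/[Ca²⁺]_in) with z = +2.
= (26.7/2) · ln(2.2/0.00023) = 13.35 · ln(9565)
= 13.35 · (9.1659) = 122.36 mV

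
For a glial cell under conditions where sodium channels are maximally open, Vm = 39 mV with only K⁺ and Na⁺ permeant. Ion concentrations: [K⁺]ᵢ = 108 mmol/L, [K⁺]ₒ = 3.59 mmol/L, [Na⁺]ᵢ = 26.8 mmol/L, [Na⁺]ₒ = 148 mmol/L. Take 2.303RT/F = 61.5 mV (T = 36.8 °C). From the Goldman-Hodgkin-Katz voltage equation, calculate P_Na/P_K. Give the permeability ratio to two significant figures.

14

Let α = P_Na/P_K. GHK: Vm = 61.5·log₁₀[(Kₒ + α·Naₒ)/(Kᵢ + α·Naᵢ)].
10^(Vm/61.5) = 10^(39.0/61.5) = 4.3067
So 4.3067·(Kᵢ + α·Naᵢ) = Kₒ + α·Naₒ → α = (4.3067·108.0 − 3.59) / (148.0 − 4.3067·26.8)
α = (465.1 − 3.59) / (148.0 − 115.4) = 461.5/32.58 = 14.17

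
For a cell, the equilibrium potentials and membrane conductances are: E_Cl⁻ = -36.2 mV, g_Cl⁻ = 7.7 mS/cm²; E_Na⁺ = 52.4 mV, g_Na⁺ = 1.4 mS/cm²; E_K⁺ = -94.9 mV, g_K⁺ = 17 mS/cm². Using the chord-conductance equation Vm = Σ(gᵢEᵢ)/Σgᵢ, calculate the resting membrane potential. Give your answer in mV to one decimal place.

Σ gᵢEᵢ = 7.7·(-36.2) + 1.4·(52.4) + 17·(-94.9) = -1818.68
Σ gᵢ = 7.7 + 1.4 + 17 = 26.1
Vm = -1818.68 / 26.1 = -69.68 mV

-69.7 mV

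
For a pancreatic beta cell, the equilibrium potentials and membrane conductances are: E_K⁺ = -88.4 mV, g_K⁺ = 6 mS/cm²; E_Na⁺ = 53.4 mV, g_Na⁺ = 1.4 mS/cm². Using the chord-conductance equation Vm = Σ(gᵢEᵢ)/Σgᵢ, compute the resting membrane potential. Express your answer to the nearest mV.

-62 mV

Σ gᵢEᵢ = 6·(-88.4) + 1.4·(53.4) = -455.64
Σ gᵢ = 6 + 1.4 = 7.4
Vm = -455.64 / 7.4 = -61.57 mV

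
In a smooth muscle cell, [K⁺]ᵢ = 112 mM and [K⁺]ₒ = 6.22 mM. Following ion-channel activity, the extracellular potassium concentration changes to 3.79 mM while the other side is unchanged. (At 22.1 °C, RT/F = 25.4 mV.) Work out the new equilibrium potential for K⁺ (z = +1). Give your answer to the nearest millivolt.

-86 mV

After the shift: [K⁺]_out = 3.79, [K⁺]_in = 112 mM.
E_new = (25.4/1)·ln(3.79/112) = 25.40 · (-3.3861) = -86.01 mV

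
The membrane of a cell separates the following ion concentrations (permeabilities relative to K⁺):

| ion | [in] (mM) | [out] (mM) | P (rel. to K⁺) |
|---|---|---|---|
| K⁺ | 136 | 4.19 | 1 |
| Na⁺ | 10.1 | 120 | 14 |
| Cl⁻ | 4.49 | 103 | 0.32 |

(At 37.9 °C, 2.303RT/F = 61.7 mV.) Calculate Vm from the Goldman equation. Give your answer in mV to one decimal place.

45.3 mV

Vm = 61.7 · log₁₀[(Σ P·[cation]ₒ + Σ P·[anion]ᵢ) / (Σ P·[cation]ᵢ + Σ P·[anion]ₒ)]
Numerator = 1×4.19 + 14×120 + 0.32×4.49 = 1686
Denominator = 1×136 + 14×10.1 + 0.32×103 = 310.4
Vm = 61.7 · log₁₀(5.4312) = 61.7 × (0.7349) = 45.34 mV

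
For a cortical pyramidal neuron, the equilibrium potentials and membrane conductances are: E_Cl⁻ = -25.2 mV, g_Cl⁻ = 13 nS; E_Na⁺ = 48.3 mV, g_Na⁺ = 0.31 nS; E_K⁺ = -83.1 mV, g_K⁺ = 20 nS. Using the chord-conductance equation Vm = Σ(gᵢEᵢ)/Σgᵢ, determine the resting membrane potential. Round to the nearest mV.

Σ gᵢEᵢ = 13·(-25.2) + 0.31·(48.3) + 20·(-83.1) = -1974.63
Σ gᵢ = 13 + 0.31 + 20 = 33.31
Vm = -1974.63 / 33.31 = -59.28 mV

-59 mV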